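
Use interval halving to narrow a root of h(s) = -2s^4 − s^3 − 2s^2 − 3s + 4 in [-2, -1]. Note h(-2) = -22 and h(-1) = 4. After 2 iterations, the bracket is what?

[-1.5, -1.25]

m = -1.5, h(m) = -2.75 (−); new bracket [-1.5, -1]
m = -1.25, h(m) = 1.695312 (+); new bracket [-1.5, -1.25]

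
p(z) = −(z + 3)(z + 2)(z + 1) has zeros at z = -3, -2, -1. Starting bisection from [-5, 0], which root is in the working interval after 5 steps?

-3

p(-2.5) = -0.375 < 0, so the root lies in [-5, -2.5]
p(-3.75) = 3.609375 > 0, so the root lies in [-3.75, -2.5]
p(-3.125) = 0.298828 > 0, so the root lies in [-3.125, -2.5]
p(-2.8125) = -0.2761 < 0, so the root lies in [-3.125, -2.8125]
p(-2.96875) = -0.0596 < 0, so the root lies in [-3.125, -2.96875]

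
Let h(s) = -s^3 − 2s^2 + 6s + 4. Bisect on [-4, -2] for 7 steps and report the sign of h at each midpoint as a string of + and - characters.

-+--+-+

midpoint -3: h = -5 < 0 → [-4, -3]
midpoint -3.5: h = 1.375 > 0 → [-3.5, -3]
midpoint -3.25: h = -2.296875 < 0 → [-3.5, -3.25]
midpoint -3.375: h = -0.5879 < 0 → [-3.5, -3.375]
midpoint -3.4375: h = 0.3611 > 0 → [-3.4375, -3.375]
midpoint -3.40625: h = -0.1214 < 0 → [-3.4375, -3.40625]
midpoint -3.421875: h = 0.1178 > 0 → [-3.421875, -3.40625]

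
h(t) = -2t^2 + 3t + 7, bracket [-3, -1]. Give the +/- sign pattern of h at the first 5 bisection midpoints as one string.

m = -2, h(m) = -7 (−); new bracket [-2, -1]
m = -1.5, h(m) = -2 (−); new bracket [-1.5, -1]
m = -1.25, h(m) = 0.125 (+); new bracket [-1.5, -1.25]
m = -1.375, h(m) = -0.9062 (−); new bracket [-1.375, -1.25]
m = -1.3125, h(m) = -0.3828 (−); new bracket [-1.3125, -1.25]

--+--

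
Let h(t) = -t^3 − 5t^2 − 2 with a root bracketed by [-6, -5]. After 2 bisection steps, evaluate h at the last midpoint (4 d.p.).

t = -5.5 gives h = 13.125, positive; keep [-5.5, -5]
t = -5.25 gives h = 4.890625, positive; keep [-5.25, -5]

4.8906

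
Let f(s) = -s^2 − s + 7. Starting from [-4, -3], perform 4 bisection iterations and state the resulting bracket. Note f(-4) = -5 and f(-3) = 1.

[-3.25, -3.1875]

midpoint -3.5: f = -1.75 < 0 → [-3.5, -3]
midpoint -3.25: f = -0.3125 < 0 → [-3.25, -3]
midpoint -3.125: f = 0.359375 > 0 → [-3.25, -3.125]
midpoint -3.1875: f = 0.0273 > 0 → [-3.25, -3.1875]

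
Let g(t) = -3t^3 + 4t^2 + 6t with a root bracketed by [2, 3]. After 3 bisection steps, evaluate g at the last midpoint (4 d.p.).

2.0254

g(2.5) = -6.875 < 0, so the root lies in [2, 2.5]
g(2.25) = -0.421875 < 0, so the root lies in [2, 2.25]
g(2.125) = 2.025391 > 0, so the root lies in [2.125, 2.25]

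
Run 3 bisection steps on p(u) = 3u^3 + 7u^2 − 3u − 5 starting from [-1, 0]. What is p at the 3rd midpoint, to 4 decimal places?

u = -0.5 gives p = -2.125, negative; keep [-1, -0.5]
u = -0.75 gives p = -0.078125, negative; keep [-1, -0.75]
u = -0.875 gives p = 0.974609, positive; keep [-0.875, -0.75]

0.9746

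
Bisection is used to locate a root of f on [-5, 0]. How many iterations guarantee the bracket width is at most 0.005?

Width after n steps is 5/2^n. Need 2^n ≥ 5/0.005 = 1000.
2^9 = 512 < 1000 ≤ 2^10 = 1024, so n = 10.

10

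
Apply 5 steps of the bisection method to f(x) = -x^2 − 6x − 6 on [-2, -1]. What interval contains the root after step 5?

m = -1.5, f(m) = 0.75 (+); new bracket [-1.5, -1]
m = -1.25, f(m) = -0.0625 (−); new bracket [-1.5, -1.25]
m = -1.375, f(m) = 0.359375 (+); new bracket [-1.375, -1.25]
m = -1.3125, f(m) = 0.1523 (+); new bracket [-1.3125, -1.25]
m = -1.28125, f(m) = 0.0459 (+); new bracket [-1.28125, -1.25]

[-1.28125, -1.25]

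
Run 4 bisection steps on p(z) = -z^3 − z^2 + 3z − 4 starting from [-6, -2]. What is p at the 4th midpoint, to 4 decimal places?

0.9844

p(-4) = 32 > 0, so the root lies in [-4, -2]
p(-3) = 5 > 0, so the root lies in [-3, -2]
p(-2.5) = -2.125 < 0, so the root lies in [-3, -2.5]
p(-2.75) = 0.9844 > 0, so the root lies in [-2.75, -2.5]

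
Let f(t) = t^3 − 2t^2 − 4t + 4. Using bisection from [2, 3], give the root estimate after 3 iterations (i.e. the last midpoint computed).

midpoint 2.5: f = -2.875 < 0 → [2.5, 3]
midpoint 2.75: f = -1.328125 < 0 → [2.75, 3]
midpoint 2.875: f = -0.267578 < 0 → [2.875, 3]

2.875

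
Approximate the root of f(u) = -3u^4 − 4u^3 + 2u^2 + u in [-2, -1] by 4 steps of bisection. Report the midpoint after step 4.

-1.5625

f(-1.5) = 1.3125 > 0, so the root lies in [-2, -1.5]
f(-1.75) = -2.324219 < 0, so the root lies in [-1.75, -1.5]
f(-1.625) = -0.098389 < 0, so the root lies in [-1.625, -1.5]
f(-1.5625) = 0.6977 > 0, so the root lies in [-1.625, -1.5625]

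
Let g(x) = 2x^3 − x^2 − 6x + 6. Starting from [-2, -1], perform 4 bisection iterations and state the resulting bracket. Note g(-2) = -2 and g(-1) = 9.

x = -1.5 gives g = 6, positive; keep [-2, -1.5]
x = -1.75 gives g = 2.71875, positive; keep [-2, -1.75]
x = -1.875 gives g = 0.550781, positive; keep [-2, -1.875]
x = -1.9375 gives g = -0.6753, negative; keep [-1.9375, -1.875]

[-1.9375, -1.875]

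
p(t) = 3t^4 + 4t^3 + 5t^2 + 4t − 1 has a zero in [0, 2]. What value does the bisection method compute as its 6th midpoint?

t = 1 gives p = 15, positive; keep [0, 1]
t = 0.5 gives p = 2.9375, positive; keep [0, 0.5]
t = 0.25 gives p = 0.386719, positive; keep [0, 0.25]
t = 0.125 gives p = -0.4133, negative; keep [0.125, 0.25]
t = 0.1875 gives p = -0.0441, negative; keep [0.1875, 0.25]
t = 0.21875 gives p = 0.163, positive; keep [0.1875, 0.21875]

0.21875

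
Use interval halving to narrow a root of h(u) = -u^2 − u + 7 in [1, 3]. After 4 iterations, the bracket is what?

u = 2 gives h = 1, positive; keep [2, 3]
u = 2.5 gives h = -1.75, negative; keep [2, 2.5]
u = 2.25 gives h = -0.3125, negative; keep [2, 2.25]
u = 2.125 gives h = 0.3594, positive; keep [2.125, 2.25]

[2.125, 2.25]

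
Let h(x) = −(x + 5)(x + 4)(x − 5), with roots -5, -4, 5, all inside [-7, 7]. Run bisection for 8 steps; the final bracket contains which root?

x = 0 gives h = 100, positive; keep [0, 7]
x = 3.5 gives h = 95.625, positive; keep [3.5, 7]
x = 5.25 gives h = -23.703125, negative; keep [3.5, 5.25]
x = 4.375 gives h = 49.0723, positive; keep [4.375, 5.25]
x = 4.8125 gives h = 16.2136, positive; keep [4.8125, 5.25]
x = 5.03125 gives h = -2.8311, negative; keep [4.8125, 5.03125]
x = 4.921875 gives h = 6.9158, positive; keep [4.921875, 5.03125]
x = 4.9765625 gives h = 2.099, positive; keep [4.9765625, 5.03125]

5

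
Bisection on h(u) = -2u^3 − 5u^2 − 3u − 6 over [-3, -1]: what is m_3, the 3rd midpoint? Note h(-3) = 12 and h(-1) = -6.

-2.25

midpoint -2: h = -4 < 0 → [-3, -2]
midpoint -2.5: h = 1.5 > 0 → [-2.5, -2]
midpoint -2.25: h = -1.78125 < 0 → [-2.5, -2.25]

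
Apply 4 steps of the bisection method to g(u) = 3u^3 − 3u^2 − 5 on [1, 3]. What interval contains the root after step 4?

u = 2 gives g = 7, positive; keep [1, 2]
u = 1.5 gives g = -1.625, negative; keep [1.5, 2]
u = 1.75 gives g = 1.890625, positive; keep [1.5, 1.75]
u = 1.625 gives g = -0.0488, negative; keep [1.625, 1.75]

[1.625, 1.75]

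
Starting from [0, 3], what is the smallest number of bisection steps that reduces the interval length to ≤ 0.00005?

16

Width after n steps is 3/2^n. Need 2^n ≥ 3/0.00005 = 60000.
2^15 = 32768 < 60000 ≤ 2^16 = 65536, so n = 16.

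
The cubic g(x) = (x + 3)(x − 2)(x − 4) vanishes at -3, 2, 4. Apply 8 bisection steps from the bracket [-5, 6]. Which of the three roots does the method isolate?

-3

x = 0.5 gives g = 18.375, positive; keep [-5, 0.5]
x = -2.25 gives g = 19.921875, positive; keep [-5, -2.25]
x = -3.625 gives g = -26.806641, negative; keep [-3.625, -2.25]
x = -2.9375 gives g = 2.1409, positive; keep [-3.625, -2.9375]
x = -3.28125 gives g = -10.8152, negative; keep [-3.28125, -2.9375]
x = -3.109375 gives g = -3.973, negative; keep [-3.109375, -2.9375]
x = -3.0234375 gives g = -0.8269, negative; keep [-3.0234375, -2.9375]
x = -2.98046875 gives g = 0.679, positive; keep [-3.0234375, -2.98046875]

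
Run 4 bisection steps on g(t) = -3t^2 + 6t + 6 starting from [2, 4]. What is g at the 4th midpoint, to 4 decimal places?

1.0781

m = 3, g(m) = -3 (−); new bracket [2, 3]
m = 2.5, g(m) = 2.25 (+); new bracket [2.5, 3]
m = 2.75, g(m) = -0.1875 (−); new bracket [2.5, 2.75]
m = 2.625, g(m) = 1.0781 (+); new bracket [2.625, 2.75]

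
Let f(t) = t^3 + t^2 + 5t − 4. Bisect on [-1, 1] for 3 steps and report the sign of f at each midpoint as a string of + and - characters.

--+

t = 0 gives f = -4, negative; keep [0, 1]
t = 0.5 gives f = -1.125, negative; keep [0.5, 1]
t = 0.75 gives f = 0.734375, positive; keep [0.5, 0.75]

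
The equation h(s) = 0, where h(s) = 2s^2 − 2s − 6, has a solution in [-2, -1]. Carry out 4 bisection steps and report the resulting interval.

[-1.3125, -1.25]

midpoint -1.5: h = 1.5 > 0 → [-1.5, -1]
midpoint -1.25: h = -0.375 < 0 → [-1.5, -1.25]
midpoint -1.375: h = 0.53125 > 0 → [-1.375, -1.25]
midpoint -1.3125: h = 0.0703 > 0 → [-1.3125, -1.25]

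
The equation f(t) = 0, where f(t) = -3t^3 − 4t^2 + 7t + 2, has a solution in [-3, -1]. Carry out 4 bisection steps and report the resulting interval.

[-2.25, -2.125]

m = -2, f(m) = -4 (−); new bracket [-3, -2]
m = -2.5, f(m) = 6.375 (+); new bracket [-2.5, -2]
m = -2.25, f(m) = 0.171875 (+); new bracket [-2.25, -2]
m = -2.125, f(m) = -2.1504 (−); new bracket [-2.25, -2.125]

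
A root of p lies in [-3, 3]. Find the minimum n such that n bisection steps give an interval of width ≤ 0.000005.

21

Width after n steps is 6/2^n. Need 2^n ≥ 6/0.000005 = 1200000.
2^20 = 1048576 < 1200000 ≤ 2^21 = 2097152, so n = 21.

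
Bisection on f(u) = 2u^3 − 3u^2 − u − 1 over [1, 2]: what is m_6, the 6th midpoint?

1.890625

m = 1.5, f(m) = -2.5 (−); new bracket [1.5, 2]
m = 1.75, f(m) = -1.21875 (−); new bracket [1.75, 2]
m = 1.875, f(m) = -0.238281 (−); new bracket [1.875, 2]
m = 1.9375, f(m) = 0.3472 (+); new bracket [1.875, 1.9375]
m = 1.90625, f(m) = 0.0462 (+); new bracket [1.875, 1.90625]
m = 1.890625, f(m) = -0.0981 (−); new bracket [1.890625, 1.90625]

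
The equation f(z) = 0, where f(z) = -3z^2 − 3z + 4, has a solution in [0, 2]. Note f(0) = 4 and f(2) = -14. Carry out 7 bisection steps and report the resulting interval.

[0.75, 0.765625]

m = 1, f(m) = -2 (−); new bracket [0, 1]
m = 0.5, f(m) = 1.75 (+); new bracket [0.5, 1]
m = 0.75, f(m) = 0.0625 (+); new bracket [0.75, 1]
m = 0.875, f(m) = -0.9219 (−); new bracket [0.75, 0.875]
m = 0.8125, f(m) = -0.418 (−); new bracket [0.75, 0.8125]
m = 0.78125, f(m) = -0.1748 (−); new bracket [0.75, 0.78125]
m = 0.765625, f(m) = -0.0554 (−); new bracket [0.75, 0.765625]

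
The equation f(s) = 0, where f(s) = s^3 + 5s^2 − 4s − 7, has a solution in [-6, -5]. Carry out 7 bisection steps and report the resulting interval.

[-5.5, -5.4921875]

s = -5.5 gives f = -0.125, negative; keep [-5.5, -5]
s = -5.25 gives f = 7.109375, positive; keep [-5.5, -5.25]
s = -5.375 gives f = 3.666016, positive; keep [-5.5, -5.375]
s = -5.4375 gives f = 1.8147, positive; keep [-5.5, -5.4375]
s = -5.46875 gives f = 0.856, positive; keep [-5.5, -5.46875]
s = -5.484375 gives f = 0.3683, positive; keep [-5.5, -5.484375]
s = -5.4921875 gives f = 0.1223, positive; keep [-5.5, -5.4921875]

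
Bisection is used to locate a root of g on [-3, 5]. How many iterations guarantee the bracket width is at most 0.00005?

Width after n steps is 8/2^n. Need 2^n ≥ 8/0.00005 = 160000.
2^17 = 131072 < 160000 ≤ 2^18 = 262144, so n = 18.

18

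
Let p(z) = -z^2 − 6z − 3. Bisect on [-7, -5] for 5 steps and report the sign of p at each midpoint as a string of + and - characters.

--+++

midpoint -6: p = -3 < 0 → [-6, -5]
midpoint -5.5: p = -0.25 < 0 → [-5.5, -5]
midpoint -5.25: p = 0.9375 > 0 → [-5.5, -5.25]
midpoint -5.375: p = 0.3594 > 0 → [-5.5, -5.375]
midpoint -5.4375: p = 0.0586 > 0 → [-5.5, -5.4375]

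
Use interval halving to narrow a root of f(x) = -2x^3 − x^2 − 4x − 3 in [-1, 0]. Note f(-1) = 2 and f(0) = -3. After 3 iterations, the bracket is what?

x = -0.5 gives f = -1, negative; keep [-1, -0.5]
x = -0.75 gives f = 0.28125, positive; keep [-0.75, -0.5]
x = -0.625 gives f = -0.402344, negative; keep [-0.75, -0.625]

[-0.75, -0.625]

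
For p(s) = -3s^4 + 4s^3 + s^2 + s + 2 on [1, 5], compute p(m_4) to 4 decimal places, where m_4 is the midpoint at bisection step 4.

m = 3, p(m) = -121 (−); new bracket [1, 3]
m = 2, p(m) = -8 (−); new bracket [1, 2]
m = 1.5, p(m) = 4.0625 (+); new bracket [1.5, 2]
m = 1.75, p(m) = 0.1133 (+); new bracket [1.75, 2]

0.1133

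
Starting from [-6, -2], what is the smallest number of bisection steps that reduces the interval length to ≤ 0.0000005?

23

Width after n steps is 4/2^n. Need 2^n ≥ 4/0.0000005 = 8000000.
2^22 = 4194304 < 8000000 ≤ 2^23 = 8388608, so n = 23.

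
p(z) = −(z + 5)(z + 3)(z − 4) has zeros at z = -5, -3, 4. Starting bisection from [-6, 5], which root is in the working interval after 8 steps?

4

p(-0.5) = 50.625 > 0, so the root lies in [-0.5, 5]
p(2.25) = 66.609375 > 0, so the root lies in [2.25, 5]
p(3.625) = 21.427734 > 0, so the root lies in [3.625, 5]
p(4.3125) = -21.2805 < 0, so the root lies in [3.625, 4.3125]
p(3.96875) = 1.9532 > 0, so the root lies in [3.96875, 4.3125]
p(4.140625) = -9.1786 < 0, so the root lies in [3.96875, 4.140625]
p(4.0546875) = -3.4933 < 0, so the root lies in [3.96875, 4.0546875]
p(4.01171875) = -0.7405 < 0, so the root lies in [3.96875, 4.01171875]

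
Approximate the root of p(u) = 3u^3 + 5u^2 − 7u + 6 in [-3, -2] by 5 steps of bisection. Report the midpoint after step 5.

m = -2.5, p(m) = 7.875 (+); new bracket [-3, -2.5]
m = -2.75, p(m) = 0.671875 (+); new bracket [-3, -2.75]
m = -2.875, p(m) = -3.837891 (−); new bracket [-2.875, -2.75]
m = -2.8125, p(m) = -1.5037 (−); new bracket [-2.8125, -2.75]
m = -2.78125, p(m) = -0.3963 (−); new bracket [-2.78125, -2.75]

-2.78125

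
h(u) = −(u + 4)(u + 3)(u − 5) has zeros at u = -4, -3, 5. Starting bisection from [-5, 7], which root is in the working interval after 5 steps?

5

m = 1, h(m) = 80 (+); new bracket [1, 7]
m = 4, h(m) = 56 (+); new bracket [4, 7]
m = 5.5, h(m) = -40.375 (−); new bracket [4, 5.5]
m = 4.75, h(m) = 16.9531 (+); new bracket [4.75, 5.5]
m = 5.125, h(m) = -9.2676 (−); new bracket [4.75, 5.125]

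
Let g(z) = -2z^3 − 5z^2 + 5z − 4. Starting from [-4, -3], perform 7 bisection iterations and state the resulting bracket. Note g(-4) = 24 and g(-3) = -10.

midpoint -3.5: g = 3 > 0 → [-3.5, -3]
midpoint -3.25: g = -4.40625 < 0 → [-3.5, -3.25]
midpoint -3.375: g = -0.941406 < 0 → [-3.5, -3.375]
midpoint -3.4375: g = 0.9683 > 0 → [-3.4375, -3.375]
midpoint -3.40625: g = -0.0016 < 0 → [-3.4375, -3.40625]
midpoint -3.421875: g = 0.4795 > 0 → [-3.421875, -3.40625]
midpoint -3.4140625: g = 0.238 > 0 → [-3.4140625, -3.40625]

[-3.4140625, -3.40625]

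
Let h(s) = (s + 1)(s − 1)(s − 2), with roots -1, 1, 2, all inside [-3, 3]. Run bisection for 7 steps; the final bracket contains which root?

-1

midpoint 0: h = 2 > 0 → [-3, 0]
midpoint -1.5: h = -4.375 < 0 → [-1.5, 0]
midpoint -0.75: h = 1.203125 > 0 → [-1.5, -0.75]
midpoint -1.125: h = -0.8301 < 0 → [-1.125, -0.75]
midpoint -0.9375: h = 0.3557 > 0 → [-1.125, -0.9375]
midpoint -1.03125: h = -0.1924 < 0 → [-1.03125, -0.9375]
midpoint -0.984375: h = 0.0925 > 0 → [-1.03125, -0.984375]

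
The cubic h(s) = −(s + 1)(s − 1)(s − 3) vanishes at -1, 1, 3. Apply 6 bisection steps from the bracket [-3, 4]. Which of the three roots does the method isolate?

s = 0.5 gives h = -1.875, negative; keep [-3, 0.5]
s = -1.25 gives h = 2.390625, positive; keep [-1.25, 0.5]
s = -0.375 gives h = -2.900391, negative; keep [-1.25, -0.375]
s = -0.8125 gives h = -1.2957, negative; keep [-1.25, -0.8125]
s = -1.03125 gives h = 0.2559, positive; keep [-1.03125, -0.8125]
s = -0.921875 gives h = -0.5889, negative; keep [-1.03125, -0.921875]

-1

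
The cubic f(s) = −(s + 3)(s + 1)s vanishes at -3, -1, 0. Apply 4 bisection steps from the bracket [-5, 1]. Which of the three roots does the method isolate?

s = -2 gives f = -2, negative; keep [-5, -2]
s = -3.5 gives f = 4.375, positive; keep [-3.5, -2]
s = -2.75 gives f = -1.203125, negative; keep [-3.5, -2.75]
s = -3.125 gives f = 0.8301, positive; keep [-3.125, -2.75]

-3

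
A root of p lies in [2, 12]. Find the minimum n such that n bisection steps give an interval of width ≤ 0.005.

Width after n steps is 10/2^n. Need 2^n ≥ 10/0.005 = 2000.
2^10 = 1024 < 2000 ≤ 2^11 = 2048, so n = 11.

11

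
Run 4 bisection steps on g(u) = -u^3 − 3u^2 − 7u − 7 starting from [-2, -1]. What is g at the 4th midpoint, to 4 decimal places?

m = -1.5, g(m) = 0.125 (+); new bracket [-1.5, -1]
m = -1.25, g(m) = -0.984375 (−); new bracket [-1.5, -1.25]
m = -1.375, g(m) = -0.447266 (−); new bracket [-1.5, -1.375]
m = -1.4375, g(m) = -0.1663 (−); new bracket [-1.5, -1.4375]

-0.1663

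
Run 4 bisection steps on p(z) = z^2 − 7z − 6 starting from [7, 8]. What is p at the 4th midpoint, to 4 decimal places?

0.3477

z = 7.5 gives p = -2.25, negative; keep [7.5, 8]
z = 7.75 gives p = -0.1875, negative; keep [7.75, 8]
z = 7.875 gives p = 0.890625, positive; keep [7.75, 7.875]
z = 7.8125 gives p = 0.3477, positive; keep [7.75, 7.8125]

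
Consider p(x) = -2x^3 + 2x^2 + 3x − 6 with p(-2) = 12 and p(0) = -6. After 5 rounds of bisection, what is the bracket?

midpoint -1: p = -5 < 0 → [-2, -1]
midpoint -1.5: p = 0.75 > 0 → [-1.5, -1]
midpoint -1.25: p = -2.71875 < 0 → [-1.5, -1.25]
midpoint -1.375: p = -1.1445 < 0 → [-1.5, -1.375]
midpoint -1.4375: p = -0.2388 < 0 → [-1.5, -1.4375]

[-1.5, -1.4375]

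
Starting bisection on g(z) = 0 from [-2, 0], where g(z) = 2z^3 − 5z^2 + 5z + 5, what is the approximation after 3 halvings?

-0.75

z = -1 gives g = -7, negative; keep [-1, 0]
z = -0.5 gives g = 1, positive; keep [-1, -0.5]
z = -0.75 gives g = -2.40625, negative; keep [-0.75, -0.5]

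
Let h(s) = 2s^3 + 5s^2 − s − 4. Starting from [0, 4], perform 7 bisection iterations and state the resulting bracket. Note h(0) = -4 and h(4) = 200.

[0.84375, 0.875]

s = 2 gives h = 30, positive; keep [0, 2]
s = 1 gives h = 2, positive; keep [0, 1]
s = 0.5 gives h = -3, negative; keep [0.5, 1]
s = 0.75 gives h = -1.0938, negative; keep [0.75, 1]
s = 0.875 gives h = 0.293, positive; keep [0.75, 0.875]
s = 0.8125 gives h = -0.439, negative; keep [0.8125, 0.875]
s = 0.84375 gives h = -0.0828, negative; keep [0.84375, 0.875]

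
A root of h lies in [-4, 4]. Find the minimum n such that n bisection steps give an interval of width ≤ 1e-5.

20

Width after n steps is 8/2^n. Need 2^n ≥ 8/1e-5 = 800000.
2^19 = 524288 < 800000 ≤ 2^20 = 1048576, so n = 20.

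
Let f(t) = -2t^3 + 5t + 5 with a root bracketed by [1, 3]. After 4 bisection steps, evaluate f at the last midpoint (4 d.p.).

1.1914

t = 2 gives f = -1, negative; keep [1, 2]
t = 1.5 gives f = 5.75, positive; keep [1.5, 2]
t = 1.75 gives f = 3.03125, positive; keep [1.75, 2]
t = 1.875 gives f = 1.1914, positive; keep [1.875, 2]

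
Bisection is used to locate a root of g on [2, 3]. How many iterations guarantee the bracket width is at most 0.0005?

11

Width after n steps is 1/2^n. Need 2^n ≥ 1/0.0005 = 2000.
2^10 = 1024 < 2000 ≤ 2^11 = 2048, so n = 11.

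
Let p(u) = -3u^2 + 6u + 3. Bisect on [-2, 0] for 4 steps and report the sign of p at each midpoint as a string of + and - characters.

--++

midpoint -1: p = -6 < 0 → [-1, 0]
midpoint -0.5: p = -0.75 < 0 → [-0.5, 0]
midpoint -0.25: p = 1.3125 > 0 → [-0.5, -0.25]
midpoint -0.375: p = 0.3281 > 0 → [-0.5, -0.375]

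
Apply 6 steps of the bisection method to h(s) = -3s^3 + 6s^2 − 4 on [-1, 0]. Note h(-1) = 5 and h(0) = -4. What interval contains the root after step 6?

[-0.703125, -0.6875]

h(-0.5) = -2.125 < 0, so the root lies in [-1, -0.5]
h(-0.75) = 0.640625 > 0, so the root lies in [-0.75, -0.5]
h(-0.625) = -0.923828 < 0, so the root lies in [-0.75, -0.625]
h(-0.6875) = -0.1892 < 0, so the root lies in [-0.75, -0.6875]
h(-0.71875) = 0.2135 > 0, so the root lies in [-0.71875, -0.6875]
h(-0.703125) = 0.0092 > 0, so the root lies in [-0.703125, -0.6875]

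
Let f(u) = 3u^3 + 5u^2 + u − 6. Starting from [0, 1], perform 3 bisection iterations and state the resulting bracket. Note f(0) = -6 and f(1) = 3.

[0.75, 0.875]

f(0.5) = -3.875 < 0, so the root lies in [0.5, 1]
f(0.75) = -1.171875 < 0, so the root lies in [0.75, 1]
f(0.875) = 0.712891 > 0, so the root lies in [0.75, 0.875]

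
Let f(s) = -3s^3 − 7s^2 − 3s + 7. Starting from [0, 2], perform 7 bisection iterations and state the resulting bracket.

f(1) = -6 < 0, so the root lies in [0, 1]
f(0.5) = 3.375 > 0, so the root lies in [0.5, 1]
f(0.75) = -0.453125 < 0, so the root lies in [0.5, 0.75]
f(0.625) = 1.6582 > 0, so the root lies in [0.625, 0.75]
f(0.6875) = 0.6541 > 0, so the root lies in [0.6875, 0.75]
f(0.71875) = 0.1136 > 0, so the root lies in [0.71875, 0.75]
f(0.734375) = -0.1664 < 0, so the root lies in [0.71875, 0.734375]

[0.71875, 0.734375]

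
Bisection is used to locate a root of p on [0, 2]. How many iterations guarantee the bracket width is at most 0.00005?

16

Width after n steps is 2/2^n. Need 2^n ≥ 2/0.00005 = 40000.
2^15 = 32768 < 40000 ≤ 2^16 = 65536, so n = 16.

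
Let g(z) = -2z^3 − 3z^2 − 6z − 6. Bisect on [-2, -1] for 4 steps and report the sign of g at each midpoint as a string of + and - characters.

++-+

midpoint -1.5: g = 3 > 0 → [-1.5, -1]
midpoint -1.25: g = 0.71875 > 0 → [-1.25, -1]
midpoint -1.125: g = -0.199219 < 0 → [-1.25, -1.125]
midpoint -1.1875: g = 0.2437 > 0 → [-1.1875, -1.125]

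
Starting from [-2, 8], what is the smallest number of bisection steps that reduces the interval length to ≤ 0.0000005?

25

Width after n steps is 10/2^n. Need 2^n ≥ 10/0.0000005 = 20000000.
2^24 = 16777216 < 20000000 ≤ 2^25 = 33554432, so n = 25.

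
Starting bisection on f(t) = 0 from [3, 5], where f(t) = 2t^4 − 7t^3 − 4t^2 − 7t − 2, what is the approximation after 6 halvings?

m = 4, f(m) = -30 (−); new bracket [4, 5]
m = 4.5, f(m) = 67.75 (+); new bracket [4, 4.5]
m = 4.25, f(m) = 11.148438 (+); new bracket [4, 4.25]
m = 4.125, f(m) = -11.2007 (−); new bracket [4.125, 4.25]
m = 4.1875, f(m) = -0.489 (−); new bracket [4.1875, 4.25]
m = 4.21875, f(m) = 5.2116 (+); new bracket [4.1875, 4.21875]

4.21875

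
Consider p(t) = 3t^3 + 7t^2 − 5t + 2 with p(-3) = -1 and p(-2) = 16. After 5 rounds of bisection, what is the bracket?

[-3, -2.96875]

midpoint -2.5: p = 11.375 > 0 → [-3, -2.5]
midpoint -2.75: p = 6.296875 > 0 → [-3, -2.75]
midpoint -2.875: p = 2.943359 > 0 → [-3, -2.875]
midpoint -2.9375: p = 1.0476 > 0 → [-3, -2.9375]
midpoint -2.96875: p = 0.0431 > 0 → [-3, -2.96875]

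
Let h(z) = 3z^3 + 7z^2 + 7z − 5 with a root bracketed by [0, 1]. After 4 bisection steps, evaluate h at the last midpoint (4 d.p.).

-0.3464

m = 0.5, h(m) = 0.625 (+); new bracket [0, 0.5]
m = 0.25, h(m) = -2.765625 (−); new bracket [0.25, 0.5]
m = 0.375, h(m) = -1.232422 (−); new bracket [0.375, 0.5]
m = 0.4375, h(m) = -0.3464 (−); new bracket [0.4375, 0.5]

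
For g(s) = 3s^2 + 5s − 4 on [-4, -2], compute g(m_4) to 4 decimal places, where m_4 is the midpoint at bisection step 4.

1.0469

midpoint -3: g = 8 > 0 → [-3, -2]
midpoint -2.5: g = 2.25 > 0 → [-2.5, -2]
midpoint -2.25: g = -0.0625 < 0 → [-2.5, -2.25]
midpoint -2.375: g = 1.0469 > 0 → [-2.375, -2.25]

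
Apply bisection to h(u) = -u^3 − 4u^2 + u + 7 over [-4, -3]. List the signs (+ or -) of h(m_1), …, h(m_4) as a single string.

--++

h(-3.5) = -2.625 < 0, so the root lies in [-4, -3.5]
h(-3.75) = -0.265625 < 0, so the root lies in [-4, -3.75]
h(-3.875) = 1.248047 > 0, so the root lies in [-3.875, -3.75]
h(-3.8125) = 0.4622 > 0, so the root lies in [-3.8125, -3.75]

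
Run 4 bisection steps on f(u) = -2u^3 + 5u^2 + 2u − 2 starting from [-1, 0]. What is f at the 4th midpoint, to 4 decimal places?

f(-0.5) = -1.5 < 0, so the root lies in [-1, -0.5]
f(-0.75) = 0.15625 > 0, so the root lies in [-0.75, -0.5]
f(-0.625) = -0.808594 < 0, so the root lies in [-0.75, -0.625]
f(-0.6875) = -0.3618 < 0, so the root lies in [-0.75, -0.6875]

-0.3618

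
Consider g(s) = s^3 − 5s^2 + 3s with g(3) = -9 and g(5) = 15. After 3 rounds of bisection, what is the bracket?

s = 4 gives g = -4, negative; keep [4, 5]
s = 4.5 gives g = 3.375, positive; keep [4, 4.5]
s = 4.25 gives g = -0.796875, negative; keep [4.25, 4.5]

[4.25, 4.5]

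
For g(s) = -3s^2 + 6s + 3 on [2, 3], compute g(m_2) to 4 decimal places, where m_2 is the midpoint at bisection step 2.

1.3125

midpoint 2.5: g = -0.75 < 0 → [2, 2.5]
midpoint 2.25: g = 1.3125 > 0 → [2.25, 2.5]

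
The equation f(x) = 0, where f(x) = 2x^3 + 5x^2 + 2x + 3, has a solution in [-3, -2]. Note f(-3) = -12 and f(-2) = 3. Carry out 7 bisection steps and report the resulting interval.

midpoint -2.5: f = -2 < 0 → [-2.5, -2]
midpoint -2.25: f = 1.03125 > 0 → [-2.5, -2.25]
midpoint -2.375: f = -0.339844 < 0 → [-2.375, -2.25]
midpoint -2.3125: f = 0.3804 > 0 → [-2.375, -2.3125]
midpoint -2.34375: f = 0.0291 > 0 → [-2.375, -2.34375]
midpoint -2.359375: f = -0.1531 < 0 → [-2.359375, -2.34375]
midpoint -2.3515625: f = -0.0615 < 0 → [-2.3515625, -2.34375]

[-2.3515625, -2.34375]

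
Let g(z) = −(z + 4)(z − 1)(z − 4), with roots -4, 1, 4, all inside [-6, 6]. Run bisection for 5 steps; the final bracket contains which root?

-4

g(0) = -16 < 0, so the root lies in [-6, 0]
g(-3) = -28 < 0, so the root lies in [-6, -3]
g(-4.5) = 23.375 > 0, so the root lies in [-4.5, -3]
g(-3.75) = -9.2031 < 0, so the root lies in [-4.5, -3.75]
g(-4.125) = 5.2051 > 0, so the root lies in [-4.125, -3.75]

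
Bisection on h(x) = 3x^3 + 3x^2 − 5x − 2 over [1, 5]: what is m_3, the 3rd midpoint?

1.5

x = 3 gives h = 91, positive; keep [1, 3]
x = 2 gives h = 24, positive; keep [1, 2]
x = 1.5 gives h = 7.375, positive; keep [1, 1.5]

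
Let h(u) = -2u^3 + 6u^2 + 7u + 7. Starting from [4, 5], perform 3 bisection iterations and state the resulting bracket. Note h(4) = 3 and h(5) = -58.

[4, 4.125]

h(4.5) = -22.25 < 0, so the root lies in [4, 4.5]
h(4.25) = -8.40625 < 0, so the root lies in [4, 4.25]
h(4.125) = -2.410156 < 0, so the root lies in [4, 4.125]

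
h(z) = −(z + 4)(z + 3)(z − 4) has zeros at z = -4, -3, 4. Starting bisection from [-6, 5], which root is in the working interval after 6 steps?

midpoint -0.5: h = 39.375 > 0 → [-0.5, 5]
midpoint 2.25: h = 57.421875 > 0 → [2.25, 5]
midpoint 3.625: h = 18.943359 > 0 → [3.625, 5]
midpoint 4.3125: h = -18.9954 < 0 → [3.625, 4.3125]
midpoint 3.96875: h = 1.7354 > 0 → [3.96875, 4.3125]
midpoint 4.140625: h = -8.1744 < 0 → [3.96875, 4.140625]

4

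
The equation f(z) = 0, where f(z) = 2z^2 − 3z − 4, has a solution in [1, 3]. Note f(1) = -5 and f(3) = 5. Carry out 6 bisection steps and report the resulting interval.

midpoint 2: f = -2 < 0 → [2, 3]
midpoint 2.5: f = 1 > 0 → [2, 2.5]
midpoint 2.25: f = -0.625 < 0 → [2.25, 2.5]
midpoint 2.375: f = 0.1562 > 0 → [2.25, 2.375]
midpoint 2.3125: f = -0.2422 < 0 → [2.3125, 2.375]
midpoint 2.34375: f = -0.0449 < 0 → [2.34375, 2.375]

[2.34375, 2.375]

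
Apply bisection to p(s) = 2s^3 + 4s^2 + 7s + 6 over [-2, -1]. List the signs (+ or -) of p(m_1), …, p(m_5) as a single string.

--+-+

p(-1.5) = -2.25 < 0, so the root lies in [-1.5, -1]
p(-1.25) = -0.40625 < 0, so the root lies in [-1.25, -1]
p(-1.125) = 0.339844 > 0, so the root lies in [-1.25, -1.125]
p(-1.1875) = -0.021 < 0, so the root lies in [-1.1875, -1.125]
p(-1.15625) = 0.1623 > 0, so the root lies in [-1.1875, -1.15625]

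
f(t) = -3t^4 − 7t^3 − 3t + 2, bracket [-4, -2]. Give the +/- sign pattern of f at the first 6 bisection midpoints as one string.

-+----

m = -3, f(m) = -43 (−); new bracket [-3, -2]
m = -2.5, f(m) = 1.6875 (+); new bracket [-3, -2.5]
m = -2.75, f(m) = -15.746094 (−); new bracket [-2.75, -2.5]
m = -2.625, f(m) = -5.9519 (−); new bracket [-2.625, -2.5]
m = -2.5625, f(m) = -1.8807 (−); new bracket [-2.5625, -2.5]
m = -2.53125, f(m) = -0.0359 (−); new bracket [-2.53125, -2.5]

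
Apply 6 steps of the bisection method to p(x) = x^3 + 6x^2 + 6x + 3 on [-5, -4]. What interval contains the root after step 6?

[-4.90625, -4.890625]

x = -4.5 gives p = 6.375, positive; keep [-5, -4.5]
x = -4.75 gives p = 2.703125, positive; keep [-5, -4.75]
x = -4.875 gives p = 0.486328, positive; keep [-5, -4.875]
x = -4.9375 gives p = -0.7224, negative; keep [-4.9375, -4.875]
x = -4.90625 gives p = -0.1095, negative; keep [-4.90625, -4.875]
x = -4.890625 gives p = 0.1905, positive; keep [-4.90625, -4.890625]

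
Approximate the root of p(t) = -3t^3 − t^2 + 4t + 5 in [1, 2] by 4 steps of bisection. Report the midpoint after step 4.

1.4375

p(1.5) = -1.375 < 0, so the root lies in [1, 1.5]
p(1.25) = 2.578125 > 0, so the root lies in [1.25, 1.5]
p(1.375) = 0.810547 > 0, so the root lies in [1.375, 1.5]
p(1.4375) = -0.2278 < 0, so the root lies in [1.375, 1.4375]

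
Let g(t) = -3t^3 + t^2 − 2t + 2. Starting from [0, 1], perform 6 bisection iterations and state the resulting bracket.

[0.703125, 0.71875]

g(0.5) = 0.875 > 0, so the root lies in [0.5, 1]
g(0.75) = -0.203125 < 0, so the root lies in [0.5, 0.75]
g(0.625) = 0.408203 > 0, so the root lies in [0.625, 0.75]
g(0.6875) = 0.1228 > 0, so the root lies in [0.6875, 0.75]
g(0.71875) = -0.0348 < 0, so the root lies in [0.6875, 0.71875]
g(0.703125) = 0.0453 > 0, so the root lies in [0.703125, 0.71875]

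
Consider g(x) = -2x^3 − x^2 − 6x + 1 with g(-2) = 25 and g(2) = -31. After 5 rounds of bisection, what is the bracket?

[0.125, 0.25]

midpoint 0: g = 1 > 0 → [0, 2]
midpoint 1: g = -8 < 0 → [0, 1]
midpoint 0.5: g = -2.5 < 0 → [0, 0.5]
midpoint 0.25: g = -0.5938 < 0 → [0, 0.25]
midpoint 0.125: g = 0.2305 > 0 → [0.125, 0.25]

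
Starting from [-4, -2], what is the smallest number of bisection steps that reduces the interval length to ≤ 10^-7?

25

Width after n steps is 2/2^n. Need 2^n ≥ 2/10^-7 = 20000000.
2^24 = 16777216 < 20000000 ≤ 2^25 = 33554432, so n = 25.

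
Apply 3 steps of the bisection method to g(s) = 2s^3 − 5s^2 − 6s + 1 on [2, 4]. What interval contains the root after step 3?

m = 3, g(m) = -8 (−); new bracket [3, 4]
m = 3.5, g(m) = 4.5 (+); new bracket [3, 3.5]
m = 3.25, g(m) = -2.65625 (−); new bracket [3.25, 3.5]

[3.25, 3.5]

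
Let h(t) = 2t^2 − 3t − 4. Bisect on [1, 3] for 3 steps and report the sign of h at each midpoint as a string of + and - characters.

t = 2 gives h = -2, negative; keep [2, 3]
t = 2.5 gives h = 1, positive; keep [2, 2.5]
t = 2.25 gives h = -0.625, negative; keep [2.25, 2.5]

-+-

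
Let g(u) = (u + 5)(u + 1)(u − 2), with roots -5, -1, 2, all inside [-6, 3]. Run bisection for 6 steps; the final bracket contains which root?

u = -1.5 gives g = 6.125, positive; keep [-6, -1.5]
u = -3.75 gives g = 19.765625, positive; keep [-6, -3.75]
u = -4.875 gives g = 3.330078, positive; keep [-6, -4.875]
u = -5.4375 gives g = -14.4392, negative; keep [-5.4375, -4.875]
u = -5.15625 gives g = -4.6474, negative; keep [-5.15625, -4.875]
u = -5.015625 gives g = -0.4402, negative; keep [-5.015625, -4.875]

-5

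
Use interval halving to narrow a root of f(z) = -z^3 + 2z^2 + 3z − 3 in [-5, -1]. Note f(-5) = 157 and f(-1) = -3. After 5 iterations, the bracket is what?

[-1.5, -1.375]

midpoint -3: f = 33 > 0 → [-3, -1]
midpoint -2: f = 7 > 0 → [-2, -1]
midpoint -1.5: f = 0.375 > 0 → [-1.5, -1]
midpoint -1.25: f = -1.6719 < 0 → [-1.5, -1.25]
midpoint -1.375: f = -0.7441 < 0 → [-1.5, -1.375]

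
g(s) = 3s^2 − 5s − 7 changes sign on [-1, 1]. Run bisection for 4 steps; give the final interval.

m = 0, g(m) = -7 (−); new bracket [-1, 0]
m = -0.5, g(m) = -3.75 (−); new bracket [-1, -0.5]
m = -0.75, g(m) = -1.5625 (−); new bracket [-1, -0.75]
m = -0.875, g(m) = -0.3281 (−); new bracket [-1, -0.875]

[-1, -0.875]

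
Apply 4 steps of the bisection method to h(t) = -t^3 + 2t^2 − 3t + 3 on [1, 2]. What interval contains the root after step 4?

[1.375, 1.4375]

midpoint 1.5: h = -0.375 < 0 → [1, 1.5]
midpoint 1.25: h = 0.421875 > 0 → [1.25, 1.5]
midpoint 1.375: h = 0.056641 > 0 → [1.375, 1.5]
midpoint 1.4375: h = -0.1501 < 0 → [1.375, 1.4375]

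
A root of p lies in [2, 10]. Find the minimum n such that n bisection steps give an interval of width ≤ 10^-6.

Width after n steps is 8/2^n. Need 2^n ≥ 8/10^-6 = 8000000.
2^22 = 4194304 < 8000000 ≤ 2^23 = 8388608, so n = 23.

23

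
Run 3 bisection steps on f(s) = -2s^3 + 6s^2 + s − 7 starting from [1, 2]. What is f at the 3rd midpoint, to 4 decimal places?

0.5195

f(1.5) = 1.25 > 0, so the root lies in [1, 1.5]
f(1.25) = -0.28125 < 0, so the root lies in [1.25, 1.5]
f(1.375) = 0.519531 > 0, so the root lies in [1.25, 1.375]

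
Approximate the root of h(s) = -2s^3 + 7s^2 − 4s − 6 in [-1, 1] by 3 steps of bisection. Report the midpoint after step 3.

-0.75

m = 0, h(m) = -6 (−); new bracket [-1, 0]
m = -0.5, h(m) = -2 (−); new bracket [-1, -0.5]
m = -0.75, h(m) = 1.78125 (+); new bracket [-0.75, -0.5]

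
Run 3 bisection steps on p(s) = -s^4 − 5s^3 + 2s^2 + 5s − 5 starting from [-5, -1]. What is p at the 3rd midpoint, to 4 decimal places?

p(-3) = 52 > 0, so the root lies in [-3, -1]
p(-2) = 17 > 0, so the root lies in [-2, -1]
p(-1.5) = 3.8125 > 0, so the root lies in [-1.5, -1]

3.8125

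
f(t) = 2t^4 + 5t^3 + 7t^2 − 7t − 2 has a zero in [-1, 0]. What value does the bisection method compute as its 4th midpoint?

f(-0.5) = 2.75 > 0, so the root lies in [-0.5, 0]
f(-0.25) = 0.117188 > 0, so the root lies in [-0.25, 0]
f(-0.125) = -1.024902 < 0, so the root lies in [-0.25, -0.125]
f(-0.1875) = -0.4719 < 0, so the root lies in [-0.25, -0.1875]

-0.1875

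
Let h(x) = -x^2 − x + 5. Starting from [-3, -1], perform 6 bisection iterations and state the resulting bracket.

midpoint -2: h = 3 > 0 → [-3, -2]
midpoint -2.5: h = 1.25 > 0 → [-3, -2.5]
midpoint -2.75: h = 0.1875 > 0 → [-3, -2.75]
midpoint -2.875: h = -0.3906 < 0 → [-2.875, -2.75]
midpoint -2.8125: h = -0.0977 < 0 → [-2.8125, -2.75]
midpoint -2.78125: h = 0.0459 > 0 → [-2.8125, -2.78125]

[-2.8125, -2.78125]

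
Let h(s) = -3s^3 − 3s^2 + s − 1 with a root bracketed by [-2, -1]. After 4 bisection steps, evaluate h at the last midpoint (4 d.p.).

0.2747

midpoint -1.5: h = 0.875 > 0 → [-1.5, -1]
midpoint -1.25: h = -1.078125 < 0 → [-1.5, -1.25]
midpoint -1.375: h = -0.248047 < 0 → [-1.5, -1.375]
midpoint -1.4375: h = 0.2747 > 0 → [-1.4375, -1.375]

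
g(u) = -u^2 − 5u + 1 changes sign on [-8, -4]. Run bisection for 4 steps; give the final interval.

[-5.25, -5]

m = -6, g(m) = -5 (−); new bracket [-6, -4]
m = -5, g(m) = 1 (+); new bracket [-6, -5]
m = -5.5, g(m) = -1.75 (−); new bracket [-5.5, -5]
m = -5.25, g(m) = -0.3125 (−); new bracket [-5.25, -5]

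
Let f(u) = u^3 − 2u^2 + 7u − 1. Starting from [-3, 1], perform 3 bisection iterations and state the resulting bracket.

m = -1, f(m) = -11 (−); new bracket [-1, 1]
m = 0, f(m) = -1 (−); new bracket [0, 1]
m = 0.5, f(m) = 2.125 (+); new bracket [0, 0.5]

[0, 0.5]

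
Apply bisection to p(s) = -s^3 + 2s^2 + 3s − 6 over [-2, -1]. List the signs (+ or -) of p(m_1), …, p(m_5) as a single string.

m = -1.5, p(m) = -2.625 (−); new bracket [-2, -1.5]
m = -1.75, p(m) = 0.234375 (+); new bracket [-1.75, -1.5]
m = -1.625, p(m) = -1.302734 (−); new bracket [-1.75, -1.625]
m = -1.6875, p(m) = -0.5618 (−); new bracket [-1.75, -1.6875]
m = -1.71875, p(m) = -0.1707 (−); new bracket [-1.75, -1.71875]

-+---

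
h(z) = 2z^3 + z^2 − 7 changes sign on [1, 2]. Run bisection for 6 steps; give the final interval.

m = 1.5, h(m) = 2 (+); new bracket [1, 1.5]
m = 1.25, h(m) = -1.53125 (−); new bracket [1.25, 1.5]
m = 1.375, h(m) = 0.089844 (+); new bracket [1.25, 1.375]
m = 1.3125, h(m) = -0.7554 (−); new bracket [1.3125, 1.375]
m = 1.34375, h(m) = -0.3416 (−); new bracket [1.34375, 1.375]
m = 1.359375, h(m) = -0.1281 (−); new bracket [1.359375, 1.375]

[1.359375, 1.375]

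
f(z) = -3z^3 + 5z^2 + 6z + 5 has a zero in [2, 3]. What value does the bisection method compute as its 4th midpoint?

z = 2.5 gives f = 4.375, positive; keep [2.5, 3]
z = 2.75 gives f = -3.078125, negative; keep [2.5, 2.75]
z = 2.625 gives f = 0.939453, positive; keep [2.625, 2.75]
z = 2.6875 gives f = -0.9944, negative; keep [2.625, 2.6875]

2.6875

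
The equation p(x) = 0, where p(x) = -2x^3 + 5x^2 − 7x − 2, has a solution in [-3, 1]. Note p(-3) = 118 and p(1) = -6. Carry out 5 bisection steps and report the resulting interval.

[-0.25, -0.125]

midpoint -1: p = 12 > 0 → [-1, 1]
midpoint 0: p = -2 < 0 → [-1, 0]
midpoint -0.5: p = 3 > 0 → [-0.5, 0]
midpoint -0.25: p = 0.0938 > 0 → [-0.25, 0]
midpoint -0.125: p = -1.043 < 0 → [-0.25, -0.125]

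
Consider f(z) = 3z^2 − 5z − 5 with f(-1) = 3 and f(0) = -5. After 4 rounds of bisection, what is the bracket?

[-0.75, -0.6875]

m = -0.5, f(m) = -1.75 (−); new bracket [-1, -0.5]
m = -0.75, f(m) = 0.4375 (+); new bracket [-0.75, -0.5]
m = -0.625, f(m) = -0.703125 (−); new bracket [-0.75, -0.625]
m = -0.6875, f(m) = -0.1445 (−); new bracket [-0.75, -0.6875]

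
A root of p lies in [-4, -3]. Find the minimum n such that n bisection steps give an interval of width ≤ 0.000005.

18

Width after n steps is 1/2^n. Need 2^n ≥ 1/0.000005 = 200000.
2^17 = 131072 < 200000 ≤ 2^18 = 262144, so n = 18.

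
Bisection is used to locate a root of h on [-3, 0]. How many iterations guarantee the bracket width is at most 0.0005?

Width after n steps is 3/2^n. Need 2^n ≥ 3/0.0005 = 6000.
2^12 = 4096 < 6000 ≤ 2^13 = 8192, so n = 13.

13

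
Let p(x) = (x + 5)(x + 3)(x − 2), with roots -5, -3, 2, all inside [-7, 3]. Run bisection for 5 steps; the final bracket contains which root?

2

midpoint -2: p = -12 < 0 → [-2, 3]
midpoint 0.5: p = -28.875 < 0 → [0.5, 3]
midpoint 1.75: p = -8.015625 < 0 → [1.75, 3]
midpoint 2.375: p = 14.8652 > 0 → [1.75, 2.375]
midpoint 2.0625: p = 2.2346 > 0 → [1.75, 2.0625]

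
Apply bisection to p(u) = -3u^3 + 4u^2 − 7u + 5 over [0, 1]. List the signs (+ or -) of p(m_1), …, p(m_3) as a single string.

++-

p(0.5) = 2.125 > 0, so the root lies in [0.5, 1]
p(0.75) = 0.734375 > 0, so the root lies in [0.75, 1]
p(0.875) = -0.072266 < 0, so the root lies in [0.75, 0.875]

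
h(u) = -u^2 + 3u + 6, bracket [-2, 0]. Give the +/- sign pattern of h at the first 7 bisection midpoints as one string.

+-+-+++

midpoint -1: h = 2 > 0 → [-2, -1]
midpoint -1.5: h = -0.75 < 0 → [-1.5, -1]
midpoint -1.25: h = 0.6875 > 0 → [-1.5, -1.25]
midpoint -1.375: h = -0.0156 < 0 → [-1.375, -1.25]
midpoint -1.3125: h = 0.3398 > 0 → [-1.375, -1.3125]
midpoint -1.34375: h = 0.1631 > 0 → [-1.375, -1.34375]
midpoint -1.359375: h = 0.074 > 0 → [-1.375, -1.359375]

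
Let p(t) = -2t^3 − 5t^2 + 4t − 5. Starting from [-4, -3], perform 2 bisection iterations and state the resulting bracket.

p(-3.5) = 5.5 > 0, so the root lies in [-3.5, -3]
p(-3.25) = -2.15625 < 0, so the root lies in [-3.5, -3.25]

[-3.5, -3.25]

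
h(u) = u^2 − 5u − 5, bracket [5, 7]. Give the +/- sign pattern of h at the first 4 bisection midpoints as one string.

+--+

u = 6 gives h = 1, positive; keep [5, 6]
u = 5.5 gives h = -2.25, negative; keep [5.5, 6]
u = 5.75 gives h = -0.6875, negative; keep [5.75, 6]
u = 5.875 gives h = 0.1406, positive; keep [5.75, 5.875]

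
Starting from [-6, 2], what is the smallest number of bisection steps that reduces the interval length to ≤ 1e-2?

10

Width after n steps is 8/2^n. Need 2^n ≥ 8/1e-2 = 800.
2^9 = 512 < 800 ≤ 2^10 = 1024, so n = 10.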